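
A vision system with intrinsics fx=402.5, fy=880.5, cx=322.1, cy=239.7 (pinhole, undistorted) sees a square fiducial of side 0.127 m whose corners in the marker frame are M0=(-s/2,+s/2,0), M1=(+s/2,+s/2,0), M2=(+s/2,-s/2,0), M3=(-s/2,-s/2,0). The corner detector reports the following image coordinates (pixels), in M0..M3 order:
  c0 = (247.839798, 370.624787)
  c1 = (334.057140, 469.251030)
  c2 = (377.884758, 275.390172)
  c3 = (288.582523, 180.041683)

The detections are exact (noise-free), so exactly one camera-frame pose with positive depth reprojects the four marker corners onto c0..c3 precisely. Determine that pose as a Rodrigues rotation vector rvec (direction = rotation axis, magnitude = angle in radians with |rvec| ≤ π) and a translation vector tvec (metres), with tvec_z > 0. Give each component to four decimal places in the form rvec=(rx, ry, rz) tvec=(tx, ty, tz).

Intrinsics K: fx=402.5, fy=880.5, cx=322.1, cy=239.7
Marker side s = 0.127 m; corners in marker frame (Z=0):
  M0 = (-0.0635, +0.0635, 0)
  M1 = (+0.0635, +0.0635, 0)
  M2 = (+0.0635, -0.0635, 0)
  M3 = (-0.0635, -0.0635, 0)
Detected image corners:
  c0 = (247.839798, 370.624787) px
  c1 = (334.057140, 469.251030) px
  c2 = (377.884758, 275.390172) px
  c3 = (288.582523, 180.041683) px
Planar DLT: solve 8×8 A·h = b for H (H[2,2]=1):
  H  [+622.12075 -279.53756 +311.24802]
  H  [+692.46422 +1568.62723 +324.18964]
  H  [-0.22035 +0.17061 +1.00000]
B = K⁻¹H; ‖b₁‖=1.931374, ‖b₂‖=1.931374; λ = 2/(‖b₁‖+‖b₂‖) = 0.517766, sign → tz>0 ⇒ λ=+0.517766
r₁ = λ·B[:,0] = (+0.89158,+0.43825,-0.11409); r₂ = λ·B[:,1] = (-0.43028,+0.89836,+0.08834)
r₃ = r₁×r₂ = (+0.14121,-0.02967,+0.98954); SVD([r₁ r₂ r₃]) → R = UVᵀ:
  R  [+0.89158 -0.43028 +0.14121]
  R  [+0.43825 +0.89836 -0.02967]
  R  [-0.11409 +0.08834 +0.98954]
t = (-0.01396, +0.04968, +0.51777) m
tr R = 2.779478; θ = arccos((tr R − 1)/2) = 0.474023 rad = 27.160°
axis k = ((R−Rᵀ)₃₂, (R−Rᵀ)₁₃, (R−Rᵀ)₂₁) / (2 sinθ) = (+0.129260, +0.279645, +0.951362)
rvec = θ·k = (+0.061272, +0.132558, +0.450967)

rvec=(0.0613, 0.1326, 0.4510) tvec=(-0.0140, 0.0497, 0.5178)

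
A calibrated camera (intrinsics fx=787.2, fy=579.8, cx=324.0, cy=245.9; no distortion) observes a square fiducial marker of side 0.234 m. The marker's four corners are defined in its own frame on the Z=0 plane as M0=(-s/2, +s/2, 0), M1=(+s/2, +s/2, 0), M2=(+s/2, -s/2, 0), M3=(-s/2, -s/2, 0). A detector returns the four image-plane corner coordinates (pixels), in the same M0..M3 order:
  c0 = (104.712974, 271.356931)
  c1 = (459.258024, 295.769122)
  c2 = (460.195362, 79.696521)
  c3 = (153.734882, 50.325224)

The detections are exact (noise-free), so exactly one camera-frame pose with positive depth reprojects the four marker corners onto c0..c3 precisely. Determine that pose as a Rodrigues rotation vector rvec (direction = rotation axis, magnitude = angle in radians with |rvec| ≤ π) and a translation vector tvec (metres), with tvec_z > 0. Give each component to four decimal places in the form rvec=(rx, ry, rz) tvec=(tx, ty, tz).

Intrinsics K: fx=787.2, fy=579.8, cx=324.0, cy=245.9
Marker side s = 0.234 m; corners in marker frame (Z=0):
  M0 = (-0.1170, +0.1170, 0)
  M1 = (+0.1170, +0.1170, 0)
  M2 = (+0.1170, -0.1170, 0)
  M3 = (-0.1170, -0.1170, 0)
Detected image corners:
  c0 = (104.712974, 271.356931) px
  c1 = (459.258024, 295.769122) px
  c2 = (460.195362, 79.696521) px
  c3 = (153.734882, 50.325224) px
Planar DLT: solve 8×8 A·h = b for H (H[2,2]=1):
  H  [+1455.69952 -283.94868 +298.68797]
  H  [+145.63202 +827.67186 +166.77418]
  H  [+0.17187 -0.60876 +1.00000]
B = K⁻¹H; ‖b₁‖=1.795629, ‖b₂‖=1.795629; λ = 2/(‖b₁‖+‖b₂‖) = 0.556908, sign → tz>0 ⇒ λ=+0.556908
r₁ = λ·B[:,0] = (+0.99044,+0.09929,+0.09572); r₂ = λ·B[:,1] = (-0.06134,+0.93878,-0.33902)
r₃ = r₁×r₂ = (-0.12352,+0.32991,+0.93590); SVD([r₁ r₂ r₃]) → R = UVᵀ:
  R  [+0.99044 -0.06134 -0.12352]
  R  [+0.09929 +0.93878 +0.32991]
  R  [+0.09572 -0.33902 +0.93590]
t = (-0.01791, -0.07600, +0.55691) m
tr R = 2.865117; θ = arccos((tr R − 1)/2) = 0.369360 rad = 21.163°
axis k = ((R−Rᵀ)₃₂, (R−Rᵀ)₁₃, (R−Rᵀ)₂₁) / (2 sinθ) = (-0.926452, -0.303635, +0.222469)
rvec = θ·k = (-0.342194, -0.112151, +0.082171)

rvec=(-0.3422, -0.1122, 0.0822) tvec=(-0.0179, -0.0760, 0.5569)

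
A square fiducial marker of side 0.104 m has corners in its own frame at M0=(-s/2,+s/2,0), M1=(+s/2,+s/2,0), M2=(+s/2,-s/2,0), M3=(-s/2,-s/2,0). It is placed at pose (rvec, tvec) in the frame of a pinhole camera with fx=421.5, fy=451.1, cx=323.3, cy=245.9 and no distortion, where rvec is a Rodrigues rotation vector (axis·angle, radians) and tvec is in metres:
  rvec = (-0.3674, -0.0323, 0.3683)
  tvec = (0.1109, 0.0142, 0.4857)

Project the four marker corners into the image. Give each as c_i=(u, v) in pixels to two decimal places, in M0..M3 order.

c0=(363.19, 285.07) c1=(451.41, 321.44) c2=(472.15, 234.84) c3=(390.24, 201.76)

Intrinsics K: fx=421.5, fy=451.1, cx=323.3, cy=245.9
Marker side s = 0.104 m; corners in marker frame (Z=0):
  M0 = (-0.0520, +0.0520, 0)
  M1 = (+0.0520, +0.0520, 0)
  M2 = (+0.0520, -0.0520, 0)
  M3 = (-0.0520, -0.0520, 0)
rvec = (-0.3674, -0.0323, 0.3683), |rvec| = θ = 0.52122 rad = 29.864°
Rodrigues: sinθ=0.49794, 1−cosθ=0.13279; R = I + sinθ·[k]× + (1−cosθ)·[k]×²:
    [+0.93319 -0.34605 -0.09700]
    [+0.35765 +0.86772 +0.34517]
    [-0.03528 -0.35680 +0.93351]
t = (0.1109, 0.0142, 0.4857) m
M0: Pc = R·M0+t = (+0.04438, +0.04072, +0.46898); u = 421.5·(+0.04438)/0.46898 + 323.3 = 363.1865, v = 451.1·(+0.04072)/0.46898 + 245.9 = 285.0711
M1: Pc = R·M1+t = (+0.14143, +0.07792, +0.46531); u = 421.5·(+0.14143)/0.46531 + 323.3 = 451.4148, v = 451.1·(+0.07792)/0.46531 + 245.9 = 321.4395
M2: Pc = R·M2+t = (+0.17742, -0.01232, +0.50242); u = 421.5·(+0.17742)/0.50242 + 323.3 = 472.1452, v = 451.1·(-0.01232)/0.50242 + 245.9 = 234.8350
M3: Pc = R·M3+t = (+0.08037, -0.04952, +0.50609); u = 421.5·(+0.08037)/0.50609 + 323.3 = 390.2357, v = 451.1·(-0.04952)/0.50609 + 245.9 = 201.7612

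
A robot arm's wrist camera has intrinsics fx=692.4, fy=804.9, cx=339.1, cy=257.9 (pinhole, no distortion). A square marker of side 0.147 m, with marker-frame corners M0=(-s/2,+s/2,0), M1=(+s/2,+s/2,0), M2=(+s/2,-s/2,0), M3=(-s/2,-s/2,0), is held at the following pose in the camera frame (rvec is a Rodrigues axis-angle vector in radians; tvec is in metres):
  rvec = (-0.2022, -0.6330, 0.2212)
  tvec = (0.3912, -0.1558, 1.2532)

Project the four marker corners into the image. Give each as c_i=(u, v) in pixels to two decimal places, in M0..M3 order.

Intrinsics K: fx=692.4, fy=804.9, cx=339.1, cy=257.9
Marker side s = 0.147 m; corners in marker frame (Z=0):
  M0 = (-0.0735, +0.0735, 0)
  M1 = (+0.0735, +0.0735, 0)
  M2 = (+0.0735, -0.0735, 0)
  M3 = (-0.0735, -0.0735, 0)
rvec = (-0.2022, -0.6330, 0.2212), |rvec| = θ = 0.70036 rad = 40.128°
Rodrigues: sinθ=0.64449, 1−cosθ=0.23539; R = I + sinθ·[k]× + (1−cosθ)·[k]×²:
    [+0.78423 -0.14213 -0.60397]
    [+0.26498 +0.95690 +0.11888]
    [+0.56104 -0.25327 +0.78809]
t = (0.3912, -0.1558, 1.2532) m
M0: Pc = R·M0+t = (+0.32311, -0.10494, +1.19335); u = 692.4·(+0.32311)/1.19335 + 339.1 = 526.5750, v = 804.9·(-0.10494)/1.19335 + 257.9 = 187.1166
M1: Pc = R·M1+t = (+0.43839, -0.06599, +1.27582); u = 692.4·(+0.43839)/1.27582 + 339.1 = 577.0206, v = 804.9·(-0.06599)/1.27582 + 257.9 = 216.2664
M2: Pc = R·M2+t = (+0.45929, -0.20666, +1.31305); u = 692.4·(+0.45929)/1.31305 + 339.1 = 581.2922, v = 804.9·(-0.20666)/1.31305 + 257.9 = 131.2199
M3: Pc = R·M3+t = (+0.34401, -0.24561, +1.23058); u = 692.4·(+0.34401)/1.23058 + 339.1 = 532.6590, v = 804.9·(-0.24561)/1.23058 + 257.9 = 97.2521

c0=(526.57, 187.12) c1=(577.02, 216.27) c2=(581.29, 131.22) c3=(532.66, 97.25)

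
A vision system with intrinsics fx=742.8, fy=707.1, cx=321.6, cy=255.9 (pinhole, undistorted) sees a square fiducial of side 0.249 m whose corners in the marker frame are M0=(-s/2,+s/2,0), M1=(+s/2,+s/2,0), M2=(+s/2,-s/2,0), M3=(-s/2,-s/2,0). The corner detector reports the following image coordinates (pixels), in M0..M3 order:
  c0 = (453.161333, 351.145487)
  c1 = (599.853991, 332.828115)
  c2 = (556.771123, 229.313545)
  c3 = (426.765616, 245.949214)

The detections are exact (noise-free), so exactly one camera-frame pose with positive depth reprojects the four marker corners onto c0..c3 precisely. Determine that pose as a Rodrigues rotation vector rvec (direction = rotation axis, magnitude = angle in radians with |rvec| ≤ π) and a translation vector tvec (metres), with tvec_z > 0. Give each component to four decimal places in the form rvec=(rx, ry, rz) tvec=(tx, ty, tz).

Intrinsics K: fx=742.8, fy=707.1, cx=321.6, cy=255.9
Marker side s = 0.249 m; corners in marker frame (Z=0):
  M0 = (-0.1245, +0.1245, 0)
  M1 = (+0.1245, +0.1245, 0)
  M2 = (+0.1245, -0.1245, 0)
  M3 = (-0.1245, -0.1245, 0)
Detected image corners:
  c0 = (453.161333, 351.145487) px
  c1 = (599.853991, 332.828115) px
  c2 = (556.771123, 229.313545) px
  c3 = (426.765616, 245.949214) px
Planar DLT: solve 8×8 A·h = b for H (H[2,2]=1):
  H  [+545.59961 -105.16575 +507.96346]
  H  [-74.54702 +279.86595 +286.70515]
  H  [-0.01574 -0.48045 +1.00000]
B = K⁻¹H; ‖b₁‖=0.748177, ‖b₂‖=0.748177; λ = 2/(‖b₁‖+‖b₂‖) = 1.336582, sign → tz>0 ⇒ λ=+1.336582
r₁ = λ·B[:,0] = (+0.99085,-0.13330,-0.02104); r₂ = λ·B[:,1] = (+0.08879,+0.76141,-0.64216)
r₃ = r₁×r₂ = (+0.10162,+0.63442,+0.76628); SVD([r₁ r₂ r₃]) → R = UVᵀ:
  R  [+0.99085 +0.08879 +0.10162]
  R  [-0.13330 +0.76141 +0.63442]
  R  [-0.02104 -0.64216 +0.76628]
t = (+0.33534, +0.05823, +1.33658) m
tr R = 2.518544; θ = arccos((tr R − 1)/2) = 0.708603 rad = 40.600°
axis k = ((R−Rᵀ)₃₂, (R−Rᵀ)₁₃, (R−Rᵀ)₂₁) / (2 sinθ) = (-0.980817, +0.094241, -0.170636)
rvec = θ·k = (-0.695010, +0.066779, -0.120913)

rvec=(-0.6950, 0.0668, -0.1209) tvec=(0.3353, 0.0582, 1.3366)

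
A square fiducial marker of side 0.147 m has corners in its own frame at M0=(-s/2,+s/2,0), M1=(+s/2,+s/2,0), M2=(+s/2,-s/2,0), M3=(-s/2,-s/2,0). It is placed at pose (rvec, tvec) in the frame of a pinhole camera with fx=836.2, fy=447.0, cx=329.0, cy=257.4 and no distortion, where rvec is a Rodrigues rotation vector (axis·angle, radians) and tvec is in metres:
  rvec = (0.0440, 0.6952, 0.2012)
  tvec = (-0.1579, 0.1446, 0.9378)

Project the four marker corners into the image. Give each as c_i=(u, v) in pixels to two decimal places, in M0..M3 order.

Intrinsics K: fx=836.2, fy=447.0, cx=329.0, cy=257.4
Marker side s = 0.147 m; corners in marker frame (Z=0):
  M0 = (-0.0735, +0.0735, 0)
  M1 = (+0.0735, +0.0735, 0)
  M2 = (+0.0735, -0.0735, 0)
  M3 = (-0.0735, -0.0735, 0)
rvec = (0.0440, 0.6952, 0.2012), |rvec| = θ = 0.72507 rad = 41.543°
Rodrigues: sinθ=0.66318, 1−cosθ=0.25154; R = I + sinθ·[k]× + (1−cosθ)·[k]×²:
    [+0.74938 -0.16939 +0.64010]
    [+0.19866 +0.97970 +0.02668]
    [-0.63163 +0.10717 +0.76783]
t = (-0.1579, 0.1446, 0.9378) m
M0: Pc = R·M0+t = (-0.22543, +0.20201, +0.99210); u = 836.2·(-0.22543)/0.99210 + 329.0 = 138.9948, v = 447.0·(+0.20201)/0.99210 + 257.4 = 348.4157
M1: Pc = R·M1+t = (-0.11527, +0.23121, +0.89925); u = 836.2·(-0.11527)/0.89925 + 329.0 = 221.8116, v = 447.0·(+0.23121)/0.89925 + 257.4 = 372.3299
M2: Pc = R·M2+t = (-0.09037, +0.08719, +0.88350); u = 836.2·(-0.09037)/0.88350 + 329.0 = 243.4679, v = 447.0·(+0.08719)/0.88350 + 257.4 = 301.5150
M3: Pc = R·M3+t = (-0.20053, +0.05799, +0.97635); u = 836.2·(-0.20053)/0.97635 + 329.0 = 157.2553, v = 447.0·(+0.05799)/0.97635 + 257.4 = 283.9494

c0=(138.99, 348.42) c1=(221.81, 372.33) c2=(243.47, 301.52) c3=(157.26, 283.95)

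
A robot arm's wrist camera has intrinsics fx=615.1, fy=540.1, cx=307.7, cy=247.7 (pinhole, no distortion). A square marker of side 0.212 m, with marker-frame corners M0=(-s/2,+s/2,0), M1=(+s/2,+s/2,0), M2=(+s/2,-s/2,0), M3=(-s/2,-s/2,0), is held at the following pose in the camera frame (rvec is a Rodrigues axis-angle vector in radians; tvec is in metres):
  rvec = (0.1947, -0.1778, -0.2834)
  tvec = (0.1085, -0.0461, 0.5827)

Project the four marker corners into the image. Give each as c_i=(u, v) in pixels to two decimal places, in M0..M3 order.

Intrinsics K: fx=615.1, fy=540.1, cx=307.7, cy=247.7
Marker side s = 0.212 m; corners in marker frame (Z=0):
  M0 = (-0.1060, +0.1060, 0)
  M1 = (+0.1060, +0.1060, 0)
  M2 = (+0.1060, -0.1060, 0)
  M3 = (-0.1060, -0.1060, 0)
rvec = (0.1947, -0.1778, -0.2834), |rvec| = θ = 0.38709 rad = 22.178°
Rodrigues: sinθ=0.37749, 1−cosθ=0.07399; R = I + sinθ·[k]× + (1−cosθ)·[k]×²:
    [+0.94473 +0.25928 -0.20064]
    [-0.29347 +0.94162 -0.16499]
    [+0.14615 +0.21476 +0.96567]
t = (0.1085, -0.0461, 0.5827) m
M0: Pc = R·M0+t = (+0.03584, +0.08482, +0.58997); u = 615.1·(+0.03584)/0.58997 + 307.7 = 345.0689, v = 540.1·(+0.08482)/0.58997 + 247.7 = 325.3496
M1: Pc = R·M1+t = (+0.23613, +0.02260, +0.62096); u = 615.1·(+0.23613)/0.62096 + 307.7 = 541.5987, v = 540.1·(+0.02260)/0.62096 + 247.7 = 267.3609
M2: Pc = R·M2+t = (+0.18116, -0.17702, +0.57543); u = 615.1·(+0.18116)/0.57543 + 307.7 = 501.3474, v = 540.1·(-0.17702)/0.57543 + 247.7 = 81.5481
M3: Pc = R·M3+t = (-0.01913, -0.11480, +0.54444); u = 615.1·(-0.01913)/0.54444 + 307.7 = 286.0926, v = 540.1·(-0.11480)/0.54444 + 247.7 = 133.8118

c0=(345.07, 325.35) c1=(541.60, 267.36) c2=(501.35, 81.55) c3=(286.09, 133.81)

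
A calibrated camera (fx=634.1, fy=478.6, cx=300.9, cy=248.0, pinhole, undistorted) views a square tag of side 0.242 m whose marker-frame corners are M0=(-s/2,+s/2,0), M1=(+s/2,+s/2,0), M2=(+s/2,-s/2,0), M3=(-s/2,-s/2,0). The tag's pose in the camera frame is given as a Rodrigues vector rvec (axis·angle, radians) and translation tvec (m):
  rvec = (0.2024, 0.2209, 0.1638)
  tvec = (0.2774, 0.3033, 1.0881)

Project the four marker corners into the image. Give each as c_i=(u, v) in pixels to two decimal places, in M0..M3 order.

c0=(381.20, 415.36) c1=(520.27, 442.22) c2=(551.82, 344.15) c3=(404.64, 320.37)

Intrinsics K: fx=634.1, fy=478.6, cx=300.9, cy=248.0
Marker side s = 0.242 m; corners in marker frame (Z=0):
  M0 = (-0.1210, +0.1210, 0)
  M1 = (+0.1210, +0.1210, 0)
  M2 = (+0.1210, -0.1210, 0)
  M3 = (-0.1210, -0.1210, 0)
rvec = (0.2024, 0.2209, 0.1638), |rvec| = θ = 0.34146 rad = 19.564°
Rodrigues: sinθ=0.33486, 1−cosθ=0.05773; R = I + sinθ·[k]× + (1−cosθ)·[k]×²:
    [+0.96255 -0.13850 +0.23305]
    [+0.18277 +0.96643 -0.18057]
    [-0.20022 +0.21641 +0.95555]
t = (0.2774, 0.3033, 1.0881) m
M0: Pc = R·M0+t = (+0.14417, +0.39812, +1.13851); u = 634.1·(+0.14417)/1.13851 + 300.9 = 381.1980, v = 478.6·(+0.39812)/1.13851 + 248.0 = 415.3601
M1: Pc = R·M1+t = (+0.37711, +0.44235, +1.09006); u = 634.1·(+0.37711)/1.09006 + 300.9 = 520.2697, v = 478.6·(+0.44235)/1.09006 + 248.0 = 442.2193
M2: Pc = R·M2+t = (+0.41063, +0.20848, +1.03769); u = 634.1·(+0.41063)/1.03769 + 300.9 = 551.8216, v = 478.6·(+0.20848)/1.03769 + 248.0 = 344.1535
M3: Pc = R·M3+t = (+0.17769, +0.16425, +1.08614); u = 634.1·(+0.17769)/1.08614 + 300.9 = 404.6368, v = 478.6·(+0.16425)/1.08614 + 248.0 = 320.3739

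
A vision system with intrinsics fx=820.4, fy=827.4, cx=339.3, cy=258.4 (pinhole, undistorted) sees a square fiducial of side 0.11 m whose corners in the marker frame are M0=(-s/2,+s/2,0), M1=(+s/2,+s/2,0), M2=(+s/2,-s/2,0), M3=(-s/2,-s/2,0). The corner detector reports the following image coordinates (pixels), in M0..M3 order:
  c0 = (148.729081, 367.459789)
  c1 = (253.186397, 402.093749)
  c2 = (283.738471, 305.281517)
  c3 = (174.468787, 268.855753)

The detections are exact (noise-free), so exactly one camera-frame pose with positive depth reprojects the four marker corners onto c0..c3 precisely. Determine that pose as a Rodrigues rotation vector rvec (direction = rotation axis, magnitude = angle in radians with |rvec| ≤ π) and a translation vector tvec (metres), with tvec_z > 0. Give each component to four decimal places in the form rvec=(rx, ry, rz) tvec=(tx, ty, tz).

rvec=(0.3381, 0.0414, 0.3193) tvec=(-0.1220, 0.0764, 0.8036)

Intrinsics K: fx=820.4, fy=827.4, cx=339.3, cy=258.4
Marker side s = 0.11 m; corners in marker frame (Z=0):
  M0 = (-0.0550, +0.0550, 0)
  M1 = (+0.0550, +0.0550, 0)
  M2 = (+0.0550, -0.0550, 0)
  M3 = (-0.0550, -0.0550, 0)
Detected image corners:
  c0 = (148.729081, 367.459789) px
  c1 = (253.186397, 402.093749) px
  c2 = (283.738471, 305.281517) px
  c3 = (174.468787, 268.855753) px
Planar DLT: solve 8×8 A·h = b for H (H[2,2]=1):
  H  [+974.49045 -166.93770 +214.75835]
  H  [+328.28395 +1027.21254 +337.05016]
  H  [+0.01629 +0.41368 +1.00000]
B = K⁻¹H; ‖b₁‖=1.244447, ‖b₂‖=1.244447; λ = 2/(‖b₁‖+‖b₂‖) = 0.803570, sign → tz>0 ⇒ λ=+0.803570
r₁ = λ·B[:,0] = (+0.94909,+0.31474,+0.01309); r₂ = λ·B[:,1] = (-0.30099,+0.89381,+0.33242)
r₃ = r₁×r₂ = (+0.09293,-0.31943,+0.94304); SVD([r₁ r₂ r₃]) → R = UVᵀ:
  R  [+0.94909 -0.30099 +0.09293]
  R  [+0.31474 +0.89381 -0.31943]
  R  [+0.01309 +0.33242 +0.94304]
t = (-0.12199, +0.07638, +0.80357) m
tr R = 2.785939; θ = arccos((tr R − 1)/2) = 0.466896 rad = 26.751°
axis k = ((R−Rᵀ)₃₂, (R−Rᵀ)₁₃, (R−Rᵀ)₂₁) / (2 sinθ) = (+0.724094, +0.088692, +0.683975)
rvec = θ·k = (+0.338077, +0.041410, +0.319345)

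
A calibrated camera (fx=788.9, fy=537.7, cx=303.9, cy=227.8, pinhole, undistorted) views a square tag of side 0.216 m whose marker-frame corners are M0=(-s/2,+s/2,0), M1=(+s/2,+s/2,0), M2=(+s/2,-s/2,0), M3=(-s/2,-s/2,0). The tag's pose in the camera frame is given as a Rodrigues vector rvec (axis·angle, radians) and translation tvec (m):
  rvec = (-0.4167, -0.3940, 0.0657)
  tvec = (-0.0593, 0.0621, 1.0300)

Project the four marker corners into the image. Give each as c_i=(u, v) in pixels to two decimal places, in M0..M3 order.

c0=(173.15, 310.34) c1=(336.41, 320.18) c2=(331.13, 217.54) c3=(181.32, 200.85)

Intrinsics K: fx=788.9, fy=537.7, cx=303.9, cy=227.8
Marker side s = 0.216 m; corners in marker frame (Z=0):
  M0 = (-0.1080, +0.1080, 0)
  M1 = (+0.1080, +0.1080, 0)
  M2 = (+0.1080, -0.1080, 0)
  M3 = (-0.1080, -0.1080, 0)
rvec = (-0.4167, -0.3940, 0.0657), |rvec| = θ = 0.57723 rad = 33.073°
Rodrigues: sinθ=0.54570, 1−cosθ=0.16202; R = I + sinθ·[k]× + (1−cosθ)·[k]×²:
    [+0.92241 +0.01772 -0.38579]
    [+0.14195 +0.91347 +0.38135]
    [+0.35917 -0.40653 +0.84008]
t = (-0.0593, 0.0621, 1.0300) m
M0: Pc = R·M0+t = (-0.15701, +0.14542, +0.94730); u = 788.9·(-0.15701)/0.94730 + 303.9 = 173.1474, v = 537.7·(+0.14542)/0.94730 + 227.8 = 310.3442
M1: Pc = R·M1+t = (+0.04223, +0.17608, +1.02489); u = 788.9·(+0.04223)/1.02489 + 303.9 = 336.4101, v = 537.7·(+0.17608)/1.02489 + 227.8 = 320.1818
M2: Pc = R·M2+t = (+0.03841, -0.02122, +1.11270); u = 788.9·(+0.03841)/1.11270 + 303.9 = 331.1302, v = 537.7·(-0.02122)/1.11270 + 227.8 = 217.5437
M3: Pc = R·M3+t = (-0.16083, -0.05188, +1.03511); u = 788.9·(-0.16083)/1.03511 + 303.9 = 181.3217, v = 537.7·(-0.05188)/1.03511 + 227.8 = 200.8481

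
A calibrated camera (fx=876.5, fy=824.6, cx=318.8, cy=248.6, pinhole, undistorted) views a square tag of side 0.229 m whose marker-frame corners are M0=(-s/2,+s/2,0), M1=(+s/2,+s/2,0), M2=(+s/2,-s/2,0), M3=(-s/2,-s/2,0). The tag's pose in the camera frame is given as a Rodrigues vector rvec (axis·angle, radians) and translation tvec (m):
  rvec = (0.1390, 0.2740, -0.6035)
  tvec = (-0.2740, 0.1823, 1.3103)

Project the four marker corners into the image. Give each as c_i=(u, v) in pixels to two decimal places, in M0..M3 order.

c0=(125.09, 454.82) c1=(238.37, 386.11) c2=(146.58, 266.18) c3=(36.97, 341.50)

Intrinsics K: fx=876.5, fy=824.6, cx=318.8, cy=248.6
Marker side s = 0.229 m; corners in marker frame (Z=0):
  M0 = (-0.1145, +0.1145, 0)
  M1 = (+0.1145, +0.1145, 0)
  M2 = (+0.1145, -0.1145, 0)
  M3 = (-0.1145, -0.1145, 0)
rvec = (0.1390, 0.2740, -0.6035), |rvec| = θ = 0.67721 rad = 38.801°
Rodrigues: sinθ=0.62662, 1−cosθ=0.22067; R = I + sinθ·[k]× + (1−cosθ)·[k]×²:
    [+0.78862 +0.57674 +0.21317]
    [-0.54009 +0.81545 -0.20818]
    [-0.29390 +0.04905 +0.95458]
t = (-0.2740, 0.1823, 1.3103) m
M0: Pc = R·M0+t = (-0.29826, +0.33751, +1.34957); u = 876.5·(-0.29826)/1.34957 + 318.8 = 125.0898, v = 824.6·(+0.33751)/1.34957 + 248.6 = 454.8220
M1: Pc = R·M1+t = (-0.11767, +0.21383, +1.28226); u = 876.5·(-0.11767)/1.28226 + 318.8 = 238.3690, v = 824.6·(+0.21383)/1.28226 + 248.6 = 386.1091
M2: Pc = R·M2+t = (-0.24974, +0.02709, +1.27103); u = 876.5·(-0.24974)/1.27103 + 318.8 = 146.5802, v = 824.6·(+0.02709)/1.27103 + 248.6 = 266.1752
M3: Pc = R·M3+t = (-0.43033, +0.15077, +1.33834); u = 876.5·(-0.43033)/1.33834 + 318.8 = 36.9661, v = 824.6·(+0.15077)/1.33834 + 248.6 = 341.4961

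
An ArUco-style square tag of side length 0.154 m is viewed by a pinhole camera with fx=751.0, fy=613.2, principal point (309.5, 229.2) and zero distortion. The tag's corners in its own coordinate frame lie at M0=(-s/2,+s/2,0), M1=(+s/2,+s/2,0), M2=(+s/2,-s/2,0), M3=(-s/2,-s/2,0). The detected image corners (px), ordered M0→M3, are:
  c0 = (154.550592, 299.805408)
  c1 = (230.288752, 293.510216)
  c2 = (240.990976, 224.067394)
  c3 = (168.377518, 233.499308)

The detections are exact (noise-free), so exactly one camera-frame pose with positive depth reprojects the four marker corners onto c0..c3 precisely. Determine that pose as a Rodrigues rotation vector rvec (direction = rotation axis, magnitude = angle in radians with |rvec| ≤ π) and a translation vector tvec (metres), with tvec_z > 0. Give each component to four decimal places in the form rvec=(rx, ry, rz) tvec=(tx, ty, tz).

rvec=(-0.4489, 0.4758, -0.0308) tvec=(-0.1917, 0.0688, 1.2885)

Intrinsics K: fx=751.0, fy=613.2, cx=309.5, cy=229.2
Marker side s = 0.154 m; corners in marker frame (Z=0):
  M0 = (-0.0770, +0.0770, 0)
  M1 = (+0.0770, +0.0770, 0)
  M2 = (+0.0770, -0.0770, 0)
  M3 = (-0.0770, -0.0770, 0)
Detected image corners:
  c0 = (154.550592, 299.805408) px
  c1 = (230.288752, 293.510216) px
  c2 = (240.990976, 224.067394) px
  c3 = (168.377518, 233.499308) px
Planar DLT: solve 8×8 A·h = b for H (H[2,2]=1):
  H  [+414.24173 -145.32171 +197.74154]
  H  [-140.18800 +353.91884 +261.96202]
  H  [-0.33826 -0.32947 +1.00000]
B = K⁻¹H; ‖b₁‖=0.776097, ‖b₂‖=0.776097; λ = 2/(‖b₁‖+‖b₂‖) = 1.288499, sign → tz>0 ⇒ λ=+1.288499
r₁ = λ·B[:,0] = (+0.89034,-0.13166,-0.43585); r₂ = λ·B[:,1] = (-0.07438,+0.90236,-0.42452)
r₃ = r₁×r₂ = (+0.44918,+0.41039,+0.79361); SVD([r₁ r₂ r₃]) → R = UVᵀ:
  R  [+0.89034 -0.07438 +0.44918]
  R  [-0.13166 +0.90236 +0.41039]
  R  [-0.43585 -0.42452 +0.79361]
t = (-0.19175, +0.06884, +1.28850) m
tr R = 2.586305; θ = arccos((tr R − 1)/2) = 0.654828 rad = 37.519°
axis k = ((R−Rᵀ)₃₂, (R−Rᵀ)₁₃, (R−Rᵀ)₂₁) / (2 sinθ) = (-0.685452, +0.726598, -0.047032)
rvec = θ·k = (-0.448853, +0.475797, -0.030798)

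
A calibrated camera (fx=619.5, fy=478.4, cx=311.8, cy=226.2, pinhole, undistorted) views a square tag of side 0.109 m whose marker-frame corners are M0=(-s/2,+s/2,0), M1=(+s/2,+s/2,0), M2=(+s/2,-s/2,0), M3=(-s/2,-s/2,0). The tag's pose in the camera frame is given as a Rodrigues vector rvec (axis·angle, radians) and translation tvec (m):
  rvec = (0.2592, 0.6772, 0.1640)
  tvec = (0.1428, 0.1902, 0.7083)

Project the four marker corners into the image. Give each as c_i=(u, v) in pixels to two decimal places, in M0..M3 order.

Intrinsics K: fx=619.5, fy=478.4, cx=311.8, cy=226.2
Marker side s = 0.109 m; corners in marker frame (Z=0):
  M0 = (-0.0545, +0.0545, 0)
  M1 = (+0.0545, +0.0545, 0)
  M2 = (+0.0545, -0.0545, 0)
  M3 = (-0.0545, -0.0545, 0)
rvec = (0.2592, 0.6772, 0.1640), |rvec| = θ = 0.74342 rad = 42.595°
Rodrigues: sinθ=0.67681, 1−cosθ=0.26385; R = I + sinθ·[k]× + (1−cosθ)·[k]×²:
    [+0.76823 -0.06551 +0.63682]
    [+0.23310 +0.95509 -0.18296]
    [-0.59623 +0.28899 +0.74899]
t = (0.1428, 0.1902, 0.7083) m
M0: Pc = R·M0+t = (+0.09736, +0.22955, +0.75654); u = 619.5·(+0.09736)/0.75654 + 311.8 = 391.5248, v = 478.4·(+0.22955)/0.75654 + 226.2 = 371.3545
M1: Pc = R·M1+t = (+0.18110, +0.25496, +0.69156); u = 619.5·(+0.18110)/0.69156 + 311.8 = 474.0289, v = 478.4·(+0.25496)/0.69156 + 226.2 = 402.5720
M2: Pc = R·M2+t = (+0.18824, +0.15085, +0.66006); u = 619.5·(+0.18824)/0.66006 + 311.8 = 488.4729, v = 478.4·(+0.15085)/0.66006 + 226.2 = 335.5356
M3: Pc = R·M3+t = (+0.10450, +0.12544, +0.72504); u = 619.5·(+0.10450)/0.72504 + 311.8 = 401.0895, v = 478.4·(+0.12544)/0.72504 + 226.2 = 308.9705

c0=(391.52, 371.35) c1=(474.03, 402.57) c2=(488.47, 335.54) c3=(401.09, 308.97)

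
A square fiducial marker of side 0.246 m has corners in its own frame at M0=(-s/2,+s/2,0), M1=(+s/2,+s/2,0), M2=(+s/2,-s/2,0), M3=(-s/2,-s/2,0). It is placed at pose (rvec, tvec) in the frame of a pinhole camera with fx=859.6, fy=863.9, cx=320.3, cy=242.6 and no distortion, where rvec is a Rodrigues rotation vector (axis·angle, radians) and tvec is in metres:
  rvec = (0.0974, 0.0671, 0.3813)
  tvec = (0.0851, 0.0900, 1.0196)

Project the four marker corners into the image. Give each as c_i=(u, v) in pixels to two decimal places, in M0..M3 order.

Intrinsics K: fx=859.6, fy=863.9, cx=320.3, cy=242.6
Marker side s = 0.246 m; corners in marker frame (Z=0):
  M0 = (-0.1230, +0.1230, 0)
  M1 = (+0.1230, +0.1230, 0)
  M2 = (+0.1230, -0.1230, 0)
  M3 = (-0.1230, -0.1230, 0)
rvec = (0.0974, 0.0671, 0.3813), |rvec| = θ = 0.39922 rad = 22.874°
Rodrigues: sinθ=0.38870, 1−cosθ=0.07864; R = I + sinθ·[k]× + (1−cosθ)·[k]×²:
    [+0.92604 -0.36803 +0.08366]
    [+0.37448 +0.92358 -0.08221]
    [-0.04701 +0.10746 +0.99310]
t = (0.0851, 0.0900, 1.0196) m
M0: Pc = R·M0+t = (-0.07407, +0.15754, +1.03860); u = 859.6·(-0.07407)/1.03860 + 320.3 = 258.9951, v = 863.9·(+0.15754)/1.03860 + 242.6 = 373.6410
M1: Pc = R·M1+t = (+0.15374, +0.24966, +1.02704); u = 859.6·(+0.15374)/1.02704 + 320.3 = 448.9728, v = 863.9·(+0.24966)/1.02704 + 242.6 = 452.6051
M2: Pc = R·M2+t = (+0.24427, +0.02246, +1.00060); u = 859.6·(+0.24427)/1.00060 + 320.3 = 530.1491, v = 863.9·(+0.02246)/1.00060 + 242.6 = 261.9913
M3: Pc = R·M3+t = (+0.01646, -0.06966, +1.01216); u = 859.6·(+0.01646)/1.01216 + 320.3 = 334.2823, v = 863.9·(-0.06966)/1.01216 + 242.6 = 183.1427

c0=(259.00, 373.64) c1=(448.97, 452.61) c2=(530.15, 261.99) c3=(334.28, 183.14)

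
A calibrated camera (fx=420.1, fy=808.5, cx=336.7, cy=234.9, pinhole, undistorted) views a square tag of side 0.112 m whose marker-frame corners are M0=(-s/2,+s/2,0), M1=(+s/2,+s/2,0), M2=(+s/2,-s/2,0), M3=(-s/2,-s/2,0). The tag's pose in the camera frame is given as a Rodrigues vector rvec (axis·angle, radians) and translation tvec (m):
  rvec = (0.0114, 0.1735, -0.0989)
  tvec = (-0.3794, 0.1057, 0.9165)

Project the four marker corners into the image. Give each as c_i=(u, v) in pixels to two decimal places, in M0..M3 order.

c0=(142.27, 380.54) c1=(188.96, 373.94) c2=(183.76, 274.61) c3=(137.16, 283.29)

Intrinsics K: fx=420.1, fy=808.5, cx=336.7, cy=234.9
Marker side s = 0.112 m; corners in marker frame (Z=0):
  M0 = (-0.0560, +0.0560, 0)
  M1 = (+0.0560, +0.0560, 0)
  M2 = (+0.0560, -0.0560, 0)
  M3 = (-0.0560, -0.0560, 0)
rvec = (0.0114, 0.1735, -0.0989), |rvec| = θ = 0.20003 rad = 11.461°
Rodrigues: sinθ=0.19870, 1−cosθ=0.01994; R = I + sinθ·[k]× + (1−cosθ)·[k]×²:
    [+0.98012 +0.09923 +0.17178]
    [-0.09726 +0.99506 -0.01988]
    [-0.17291 +0.00277 +0.98493]
t = (-0.3794, 0.1057, 0.9165) m
M0: Pc = R·M0+t = (-0.42873, +0.16687, +0.92634); u = 420.1·(-0.42873)/0.92634 + 336.7 = 142.2682, v = 808.5·(+0.16687)/0.92634 + 234.9 = 380.5425
M1: Pc = R·M1+t = (-0.31896, +0.15598, +0.90697); u = 420.1·(-0.31896)/0.90697 + 336.7 = 188.9628, v = 808.5·(+0.15598)/0.90697 + 234.9 = 373.9422
M2: Pc = R·M2+t = (-0.33007, +0.04453, +0.90666); u = 420.1·(-0.33007)/0.90666 + 336.7 = 183.7628, v = 808.5·(+0.04453)/0.90666 + 234.9 = 274.6091
M3: Pc = R·M3+t = (-0.43984, +0.05542, +0.92603); u = 420.1·(-0.43984)/0.92603 + 336.7 = 137.1613, v = 808.5·(+0.05542)/0.92603 + 234.9 = 283.2889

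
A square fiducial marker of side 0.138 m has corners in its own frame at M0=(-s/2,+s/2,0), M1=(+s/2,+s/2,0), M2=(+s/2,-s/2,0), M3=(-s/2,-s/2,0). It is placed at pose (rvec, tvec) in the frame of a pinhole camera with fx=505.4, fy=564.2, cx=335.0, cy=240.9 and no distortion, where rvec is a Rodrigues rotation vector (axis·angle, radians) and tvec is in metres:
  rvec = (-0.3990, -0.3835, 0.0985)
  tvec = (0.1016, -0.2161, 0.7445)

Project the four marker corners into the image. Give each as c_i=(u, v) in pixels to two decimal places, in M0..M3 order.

Intrinsics K: fx=505.4, fy=564.2, cx=335.0, cy=240.9
Marker side s = 0.138 m; corners in marker frame (Z=0):
  M0 = (-0.0690, +0.0690, 0)
  M1 = (+0.0690, +0.0690, 0)
  M2 = (+0.0690, -0.0690, 0)
  M3 = (-0.0690, -0.0690, 0)
rvec = (-0.3990, -0.3835, 0.0985), |rvec| = θ = 0.56212 rad = 32.207°
Rodrigues: sinθ=0.53298, 1−cosθ=0.15387; R = I + sinθ·[k]× + (1−cosθ)·[k]×²:
    [+0.92366 -0.01888 -0.38276]
    [+0.16791 +0.91775 +0.35992]
    [+0.34448 -0.39671 +0.85085]
t = (0.1016, -0.2161, 0.7445) m
M0: Pc = R·M0+t = (+0.03657, -0.16436, +0.69336); u = 505.4·(+0.03657)/0.69336 + 335.0 = 361.6529, v = 564.2·(-0.16436)/0.69336 + 240.9 = 107.1559
M1: Pc = R·M1+t = (+0.16403, -0.14119, +0.74090); u = 505.4·(+0.16403)/0.74090 + 335.0 = 446.8922, v = 564.2·(-0.14119)/0.74090 + 240.9 = 133.3827
M2: Pc = R·M2+t = (+0.16663, -0.26784, +0.79564); u = 505.4·(+0.16663)/0.79564 + 335.0 = 440.8481, v = 564.2·(-0.26784)/0.79564 + 240.9 = 50.9720
M3: Pc = R·M3+t = (+0.03917, -0.29101, +0.74810); u = 505.4·(+0.03917)/0.74810 + 335.0 = 361.4626, v = 564.2·(-0.29101)/0.74810 + 240.9 = 21.4277

c0=(361.65, 107.16) c1=(446.89, 133.38) c2=(440.85, 50.97) c3=(361.46, 21.43)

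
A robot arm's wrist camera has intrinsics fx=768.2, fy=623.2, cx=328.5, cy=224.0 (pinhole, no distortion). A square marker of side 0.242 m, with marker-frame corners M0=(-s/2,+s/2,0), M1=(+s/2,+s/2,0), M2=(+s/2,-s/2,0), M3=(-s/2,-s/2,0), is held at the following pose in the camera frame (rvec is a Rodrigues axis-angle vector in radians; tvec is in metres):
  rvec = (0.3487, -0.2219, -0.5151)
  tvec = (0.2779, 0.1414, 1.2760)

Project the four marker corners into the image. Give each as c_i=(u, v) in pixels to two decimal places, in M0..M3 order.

c0=(462.84, 368.07) c1=(577.95, 306.74) c2=(530.44, 214.27) c3=(405.51, 278.02)

Intrinsics K: fx=768.2, fy=623.2, cx=328.5, cy=224.0
Marker side s = 0.242 m; corners in marker frame (Z=0):
  M0 = (-0.1210, +0.1210, 0)
  M1 = (+0.1210, +0.1210, 0)
  M2 = (+0.1210, -0.1210, 0)
  M3 = (-0.1210, -0.1210, 0)
rvec = (0.3487, -0.2219, -0.5151), |rvec| = θ = 0.66042 rad = 37.839°
Rodrigues: sinθ=0.61345, 1−cosθ=0.21027; R = I + sinθ·[k]× + (1−cosθ)·[k]×²:
    [+0.84835 +0.44116 -0.29271]
    [-0.51577 +0.81347 -0.26880]
    [+0.11953 +0.37900 +0.91764]
t = (0.2779, 0.1414, 1.2760) m
M0: Pc = R·M0+t = (+0.22863, +0.30224, +1.30740); u = 768.2·(+0.22863)/1.30740 + 328.5 = 462.8385, v = 623.2·(+0.30224)/1.30740 + 224.0 = 368.0684
M1: Pc = R·M1+t = (+0.43393, +0.17742, +1.33632); u = 768.2·(+0.43393)/1.33632 + 328.5 = 577.9502, v = 623.2·(+0.17742)/1.33632 + 224.0 = 306.7417
M2: Pc = R·M2+t = (+0.32717, -0.01944, +1.24460); u = 768.2·(+0.32717)/1.24460 + 328.5 = 530.4373, v = 623.2·(-0.01944)/1.24460 + 224.0 = 214.2672
M3: Pc = R·M3+t = (+0.12187, +0.10538, +1.21568); u = 768.2·(+0.12187)/1.21568 + 328.5 = 405.5104, v = 623.2·(+0.10538)/1.21568 + 224.0 = 278.0204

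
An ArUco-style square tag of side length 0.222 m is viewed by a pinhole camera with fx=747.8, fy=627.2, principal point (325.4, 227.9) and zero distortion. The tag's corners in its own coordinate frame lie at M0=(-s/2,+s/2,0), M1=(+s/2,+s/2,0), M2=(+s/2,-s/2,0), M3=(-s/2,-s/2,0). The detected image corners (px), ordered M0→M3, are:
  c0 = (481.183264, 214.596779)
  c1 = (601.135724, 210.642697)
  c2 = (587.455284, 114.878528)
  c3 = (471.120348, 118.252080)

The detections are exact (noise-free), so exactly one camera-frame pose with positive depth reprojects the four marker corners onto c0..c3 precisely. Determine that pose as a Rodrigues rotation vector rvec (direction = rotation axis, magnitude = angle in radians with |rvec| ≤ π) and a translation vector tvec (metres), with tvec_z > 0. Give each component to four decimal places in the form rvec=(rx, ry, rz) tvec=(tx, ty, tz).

rvec=(-0.1969, -0.0265, -0.0425) tvec=(0.3906, -0.1421, 1.3917)

Intrinsics K: fx=747.8, fy=627.2, cx=325.4, cy=227.9
Marker side s = 0.222 m; corners in marker frame (Z=0):
  M0 = (-0.1110, +0.1110, 0)
  M1 = (+0.1110, +0.1110, 0)
  M2 = (+0.1110, -0.1110, 0)
  M3 = (-0.1110, -0.1110, 0)
Detected image corners:
  c0 = (481.183264, 214.596779) px
  c1 = (601.135724, 210.642697) px
  c2 = (587.455284, 114.878528) px
  c3 = (471.120348, 118.252080) px
Planar DLT: solve 8×8 A·h = b for H (H[2,2]=1):
  H  [+543.76243 -21.50245 +535.27479]
  H  [-12.88217 +409.61091 +163.84106]
  H  [+0.02188 -0.14013 +1.00000]
B = K⁻¹H; ‖b₁‖=0.718527, ‖b₂‖=0.718527; λ = 2/(‖b₁‖+‖b₂‖) = 1.391735, sign → tz>0 ⇒ λ=+1.391735
r₁ = λ·B[:,0] = (+0.99875,-0.03965,+0.03045); r₂ = λ·B[:,1] = (+0.04484,+0.97977,-0.19502)
r₃ = r₁×r₂ = (-0.02210,+0.19614,+0.98033); SVD([r₁ r₂ r₃]) → R = UVᵀ:
  R  [+0.99875 +0.04484 -0.02210]
  R  [-0.03965 +0.97977 +0.19614]
  R  [+0.03045 -0.19502 +0.98033]
t = (+0.39060, -0.14214, +1.39174) m
tr R = 2.958851; θ = arccos((tr R − 1)/2) = 0.203202 rad = 11.643°
axis k = ((R−Rᵀ)₃₂, (R−Rᵀ)₁₃, (R−Rᵀ)₂₁) / (2 sinθ) = (-0.969136, -0.130205, -0.209338)
rvec = θ·k = (-0.196930, -0.026458, -0.042538)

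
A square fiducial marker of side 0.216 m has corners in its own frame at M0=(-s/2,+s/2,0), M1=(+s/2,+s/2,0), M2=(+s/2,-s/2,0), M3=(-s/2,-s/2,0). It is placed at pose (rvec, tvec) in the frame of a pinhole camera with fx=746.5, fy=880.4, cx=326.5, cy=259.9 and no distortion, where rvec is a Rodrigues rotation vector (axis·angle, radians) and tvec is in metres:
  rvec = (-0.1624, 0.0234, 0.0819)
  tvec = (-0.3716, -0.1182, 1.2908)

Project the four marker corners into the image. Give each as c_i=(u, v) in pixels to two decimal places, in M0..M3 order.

c0=(41.04, 245.71) c1=(166.07, 257.55) c2=(180.63, 114.28) c3=(58.83, 103.47)

Intrinsics K: fx=746.5, fy=880.4, cx=326.5, cy=259.9
Marker side s = 0.216 m; corners in marker frame (Z=0):
  M0 = (-0.1080, +0.1080, 0)
  M1 = (+0.1080, +0.1080, 0)
  M2 = (+0.1080, -0.1080, 0)
  M3 = (-0.1080, -0.1080, 0)
rvec = (-0.1624, 0.0234, 0.0819), |rvec| = θ = 0.18338 rad = 10.507°
Rodrigues: sinθ=0.18236, 1−cosθ=0.01677; R = I + sinθ·[k]× + (1−cosθ)·[k]×²:
    [+0.99638 -0.08334 +0.01664]
    [+0.07955 +0.98351 +0.16245]
    [-0.02990 -0.16054 +0.98658]
t = (-0.3716, -0.1182, 1.2908) m
M0: Pc = R·M0+t = (-0.48821, -0.02057, +1.27669); u = 746.5·(-0.48821)/1.27669 + 326.5 = 41.0367, v = 880.4·(-0.02057)/1.27669 + 259.9 = 245.7133
M1: Pc = R·M1+t = (-0.27299, -0.00339, +1.27023); u = 746.5·(-0.27299)/1.27023 + 326.5 = 166.0666, v = 880.4·(-0.00339)/1.27023 + 259.9 = 257.5502
M2: Pc = R·M2+t = (-0.25499, -0.21583, +1.30491); u = 746.5·(-0.25499)/1.30491 + 326.5 = 180.6275, v = 880.4·(-0.21583)/1.30491 + 259.9 = 114.2848
M3: Pc = R·M3+t = (-0.47021, -0.23301, +1.31137); u = 746.5·(-0.47021)/1.31137 + 326.5 = 58.8320, v = 880.4·(-0.23301)/1.31137 + 259.9 = 103.4665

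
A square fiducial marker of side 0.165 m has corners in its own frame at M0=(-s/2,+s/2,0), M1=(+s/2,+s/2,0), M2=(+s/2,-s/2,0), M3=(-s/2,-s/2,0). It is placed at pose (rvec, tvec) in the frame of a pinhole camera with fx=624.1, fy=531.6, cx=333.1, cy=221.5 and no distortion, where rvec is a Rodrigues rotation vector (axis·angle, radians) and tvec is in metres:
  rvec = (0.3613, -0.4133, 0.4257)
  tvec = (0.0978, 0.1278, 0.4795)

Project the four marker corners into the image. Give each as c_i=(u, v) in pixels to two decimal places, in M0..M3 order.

c0=(320.91, 418.63) c1=(481.81, 443.43) c2=(590.31, 311.54) c3=(433.09, 260.86)

Intrinsics K: fx=624.1, fy=531.6, cx=333.1, cy=221.5
Marker side s = 0.165 m; corners in marker frame (Z=0):
  M0 = (-0.0825, +0.0825, 0)
  M1 = (+0.0825, +0.0825, 0)
  M2 = (+0.0825, -0.0825, 0)
  M3 = (-0.0825, -0.0825, 0)
rvec = (0.3613, -0.4133, 0.4257), |rvec| = θ = 0.69468 rad = 39.802°
Rodrigues: sinθ=0.64014, 1−cosθ=0.23174; R = I + sinθ·[k]× + (1−cosθ)·[k]×²:
    [+0.83095 -0.46399 -0.30699]
    [+0.32057 +0.85029 -0.41742]
    [+0.45471 +0.24844 +0.85529]
t = (0.0978, 0.1278, 0.4795) m
M0: Pc = R·M0+t = (-0.00903, +0.17150, +0.46248); u = 624.1·(-0.00903)/0.46248 + 333.1 = 320.9118, v = 531.6·(+0.17150)/0.46248 + 221.5 = 418.6324
M1: Pc = R·M1+t = (+0.12807, +0.22440, +0.53751); u = 624.1·(+0.12807)/0.53751 + 333.1 = 481.8063, v = 531.6·(+0.22440)/0.53751 + 221.5 = 443.4285
M2: Pc = R·M2+t = (+0.20463, +0.08410, +0.49652); u = 624.1·(+0.20463)/0.49652 + 333.1 = 590.3134, v = 531.6·(+0.08410)/0.49652 + 221.5 = 311.5404
M3: Pc = R·M3+t = (+0.06753, +0.03120, +0.42149); u = 624.1·(+0.06753)/0.42149 + 333.1 = 433.0854, v = 531.6·(+0.03120)/0.42149 + 221.5 = 260.8559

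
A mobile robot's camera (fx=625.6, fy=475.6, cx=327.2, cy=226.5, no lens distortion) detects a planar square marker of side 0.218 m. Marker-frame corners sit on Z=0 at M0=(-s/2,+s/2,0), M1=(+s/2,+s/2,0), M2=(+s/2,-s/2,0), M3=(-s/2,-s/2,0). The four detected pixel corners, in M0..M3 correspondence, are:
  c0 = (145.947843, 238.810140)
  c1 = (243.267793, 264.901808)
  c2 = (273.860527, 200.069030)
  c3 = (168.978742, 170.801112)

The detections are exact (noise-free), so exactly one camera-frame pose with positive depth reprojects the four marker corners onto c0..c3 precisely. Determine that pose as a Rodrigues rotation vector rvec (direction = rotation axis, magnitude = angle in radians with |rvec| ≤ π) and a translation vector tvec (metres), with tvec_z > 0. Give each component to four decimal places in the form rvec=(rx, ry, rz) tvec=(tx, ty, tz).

Intrinsics K: fx=625.6, fy=475.6, cx=327.2, cy=226.5
Marker side s = 0.218 m; corners in marker frame (Z=0):
  M0 = (-0.1090, +0.1090, 0)
  M1 = (+0.1090, +0.1090, 0)
  M2 = (+0.1090, -0.1090, 0)
  M3 = (-0.1090, -0.1090, 0)
Detected image corners:
  c0 = (145.947843, 238.810140) px
  c1 = (243.267793, 264.901808) px
  c2 = (273.860527, 200.069030) px
  c3 = (168.978742, 170.801112) px
Planar DLT: solve 8×8 A·h = b for H (H[2,2]=1):
  H  [+477.38899 -47.95720 +207.86469]
  H  [+141.72247 +383.63288 +220.05729]
  H  [+0.06878 +0.36134 +1.00000]
B = K⁻¹H; ‖b₁‖=0.777032, ‖b₂‖=0.777032; λ = 2/(‖b₁‖+‖b₂‖) = 1.286948, sign → tz>0 ⇒ λ=+1.286948
r₁ = λ·B[:,0] = (+0.93576,+0.34134,+0.08851); r₂ = λ·B[:,1] = (-0.34187,+0.81663,+0.46502)
r₃ = r₁×r₂ = (+0.08645,-0.46541,+0.88086); SVD([r₁ r₂ r₃]) → R = UVᵀ:
  R  [+0.93576 -0.34187 +0.08645]
  R  [+0.34134 +0.81663 -0.46541]
  R  [+0.08851 +0.46502 +0.88086]
t = (-0.24549, -0.01743, +1.28695) m
tr R = 2.633255; θ = arccos((tr R − 1)/2) = 0.615252 rad = 35.251°
axis k = ((R−Rᵀ)₃₂, (R−Rᵀ)₁₃, (R−Rᵀ)₂₁) / (2 sinθ) = (+0.806034, -0.001789, +0.591866)
rvec = θ·k = (+0.495915, -0.001101, +0.364147)

rvec=(0.4959, -0.0011, 0.3641) tvec=(-0.2455, -0.0174, 1.2869)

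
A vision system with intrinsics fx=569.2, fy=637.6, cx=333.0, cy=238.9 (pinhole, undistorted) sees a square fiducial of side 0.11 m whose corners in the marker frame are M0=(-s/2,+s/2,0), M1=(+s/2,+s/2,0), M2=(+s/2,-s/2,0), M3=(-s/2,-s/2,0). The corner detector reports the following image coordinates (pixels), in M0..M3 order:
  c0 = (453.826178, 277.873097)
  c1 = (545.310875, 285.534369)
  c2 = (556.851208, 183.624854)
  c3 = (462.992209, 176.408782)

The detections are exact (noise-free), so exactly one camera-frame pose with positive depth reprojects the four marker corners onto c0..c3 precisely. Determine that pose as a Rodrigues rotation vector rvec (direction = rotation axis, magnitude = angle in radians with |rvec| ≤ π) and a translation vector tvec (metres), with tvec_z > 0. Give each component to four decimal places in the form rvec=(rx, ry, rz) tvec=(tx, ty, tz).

Intrinsics K: fx=569.2, fy=637.6, cx=333.0, cy=238.9
Marker side s = 0.11 m; corners in marker frame (Z=0):
  M0 = (-0.0550, +0.0550, 0)
  M1 = (+0.0550, +0.0550, 0)
  M2 = (+0.0550, -0.0550, 0)
  M3 = (-0.0550, -0.0550, 0)
Detected image corners:
  c0 = (453.826178, 277.873097) px
  c1 = (545.310875, 285.534369) px
  c2 = (556.851208, 183.624854) px
  c3 = (462.992209, 176.408782) px
Planar DLT: solve 8×8 A·h = b for H (H[2,2]=1):
  H  [+813.87989 +20.29662 +504.53692]
  H  [+54.63388 +976.73671 +231.48245]
  H  [-0.05638 +0.22662 +1.00000]
B = K⁻¹H; ‖b₁‖=1.467827, ‖b₂‖=1.467827; λ = 2/(‖b₁‖+‖b₂‖) = 0.681279, sign → tz>0 ⇒ λ=+0.681279
r₁ = λ·B[:,0] = (+0.99661,+0.07277,-0.03841); r₂ = λ·B[:,1] = (-0.06603,+0.98580,+0.15439)
r₃ = r₁×r₂ = (+0.04910,-0.15133,+0.98726); SVD([r₁ r₂ r₃]) → R = UVᵀ:
  R  [+0.99661 -0.06603 +0.04910]
  R  [+0.07277 +0.98580 -0.15133]
  R  [-0.03841 +0.15439 +0.98726]
t = (+0.20531, -0.00793, +0.68128) m
tr R = 2.969674; θ = arccos((tr R − 1)/2) = 0.174365 rad = 9.990°
axis k = ((R−Rᵀ)₃₂, (R−Rᵀ)₁₃, (R−Rᵀ)₂₁) / (2 sinθ) = (+0.881116, +0.252211, +0.400031)
rvec = θ·k = (+0.153636, +0.043977, +0.069751)

rvec=(0.1536, 0.0440, 0.0698) tvec=(0.2053, -0.0079, 0.6813)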